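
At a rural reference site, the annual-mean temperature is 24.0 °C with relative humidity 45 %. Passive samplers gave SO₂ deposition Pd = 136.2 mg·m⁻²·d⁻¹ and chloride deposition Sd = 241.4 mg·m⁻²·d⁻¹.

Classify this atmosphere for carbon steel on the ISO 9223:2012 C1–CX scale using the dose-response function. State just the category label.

C4

carbon steel: T>10 °C ⇒ hinge -0.054·(24.0−10) = -0.7560
  Pd branch = 1.77·Pd^0.52·e^(0.02·RH+f) = 26.32 μm/a
  Cl⁻ term: 0.102·241.4^0.62·exp(0.033·45+0.04·24.0) = 35.3
  r_corr = 26.32 + 35.3 = 61.62 μm/a
61.6 μm/a falls in (50, 80] for carbon steel → category C4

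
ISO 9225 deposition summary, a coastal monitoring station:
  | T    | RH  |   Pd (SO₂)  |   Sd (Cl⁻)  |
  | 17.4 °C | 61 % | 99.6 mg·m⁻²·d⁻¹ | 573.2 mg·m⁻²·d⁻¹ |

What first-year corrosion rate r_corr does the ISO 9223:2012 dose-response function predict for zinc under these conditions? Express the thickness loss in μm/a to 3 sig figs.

zinc: T>10 °C ⇒ hinge -0.071·(17.4−10) = -0.5254
  sulphur-dioxide contribution → 0.9556 μm/a
  chloride contribution → 4.672 μm/a
  total first-year rate 5.628 μm/a

r_corr = 5.63 μm/a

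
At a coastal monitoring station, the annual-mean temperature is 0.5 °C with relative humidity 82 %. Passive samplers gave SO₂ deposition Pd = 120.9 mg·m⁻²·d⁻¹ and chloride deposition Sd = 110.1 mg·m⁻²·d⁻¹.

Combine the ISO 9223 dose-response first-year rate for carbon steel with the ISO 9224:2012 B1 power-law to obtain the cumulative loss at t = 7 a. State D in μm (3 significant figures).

D(7) = 153 μm

carbon steel: temperature factor f = +0.150·(-9.5) = -1.4250
  sulphur-dioxide contribution → 26.56 μm/a
  chloride contribution → 28.73 μm/a
  total first-year rate 55.29 μm/a
Power-law: D(7) = r_corr · 7^0.523
  D(7) = 55.29 × 7^0.523 = 55.29 × 2.767 = 153 μm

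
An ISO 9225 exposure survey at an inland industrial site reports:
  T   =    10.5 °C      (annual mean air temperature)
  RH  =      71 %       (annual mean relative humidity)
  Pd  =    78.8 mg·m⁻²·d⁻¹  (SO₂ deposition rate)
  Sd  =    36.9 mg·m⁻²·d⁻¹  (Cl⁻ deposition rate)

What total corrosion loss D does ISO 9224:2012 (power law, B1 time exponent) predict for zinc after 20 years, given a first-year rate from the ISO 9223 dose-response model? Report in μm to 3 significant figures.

D(20) = 32.2 μm

zinc: f(T) = -0.071·(T−10) [T>10 °C] = -0.0355
  Pd branch = 0.0129·Pd^0.44·e^(0.046·RH+f) = 2.229 μm/a
  Sd branch = 0.0175·Sd^0.57·e^(0.008·RH+0.085·T) = 0.5896 μm/a
  sum: 2.229 + 0.5896 → r_corr = 2.818 μm/a
Power-law: D(20) = r_corr · 20^0.813
  D(20) = 2.818 × 20^0.813 = 2.818 × 11.42 = 32.19 μm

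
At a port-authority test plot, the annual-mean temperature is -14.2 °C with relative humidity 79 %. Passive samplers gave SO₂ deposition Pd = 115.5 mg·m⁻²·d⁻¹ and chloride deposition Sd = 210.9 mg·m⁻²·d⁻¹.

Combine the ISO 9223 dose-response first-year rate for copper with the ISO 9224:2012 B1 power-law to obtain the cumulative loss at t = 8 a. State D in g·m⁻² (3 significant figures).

D(8) = 16.6 g·m⁻²

copper: T≤10 °C ⇒ hinge +0.126·(-14.2−10) = -3.0492
  Pd branch = 0.0053·Pd^0.26·e^(0.059·RH+f) = 0.09132 μm/a
  Sd branch = 0.01025·Sd^0.27·e^(0.036·RH+0.049·T) = 0.3725 μm/a
  r_corr = 0.09132 + 0.3725 = 0.4639 μm/a
Power-law: D(8) = r_corr · 8^0.667
  D(8) = 0.4639 × 8^0.667 = 0.4639 × 4.003 = 1.857 μm
  Mass loss = 1.857 μm × 8.96 g/cm³ = 16.64 g·m⁻²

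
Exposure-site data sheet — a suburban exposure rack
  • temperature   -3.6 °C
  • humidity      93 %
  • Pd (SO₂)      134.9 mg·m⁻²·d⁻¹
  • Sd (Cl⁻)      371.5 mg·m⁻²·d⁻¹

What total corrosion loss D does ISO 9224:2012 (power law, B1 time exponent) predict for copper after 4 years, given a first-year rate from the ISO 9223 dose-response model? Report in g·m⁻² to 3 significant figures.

D(4) = 45.9 g·m⁻²

copper: f(T) = +0.126·(T−10) [T≤10 °C] = -1.7136
  Pd branch = 0.0053·Pd^0.26·e^(0.059·RH+f) = 0.8257 μm/a
  Cl⁻ term: 0.01025·371.5^0.27·exp(0.036·93+0.049·-3.6) = 1.208
  r_corr = 0.8257 + 1.208 = 2.034 μm/a
Power-law: D(4) = r_corr · 4^0.667
  D(4) = 2.034 × 4^0.667 = 2.034 × 2.521 = 5.127 μm
  Mass loss = 5.127 μm × 8.96 g/cm³ = 45.94 g·m⁻²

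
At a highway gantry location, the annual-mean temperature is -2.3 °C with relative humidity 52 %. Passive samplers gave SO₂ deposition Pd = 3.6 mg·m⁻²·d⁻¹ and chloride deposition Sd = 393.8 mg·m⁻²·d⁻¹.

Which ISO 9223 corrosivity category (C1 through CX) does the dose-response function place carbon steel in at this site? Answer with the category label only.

C2

carbon steel: T≤10 °C ⇒ hinge +0.150·(-2.3−10) = -1.8450
  sulphur-dioxide contribution → 1.54 μm/a
  chloride contribution → 21.04 μm/a
  ⇒ r_corr(carbon steel) = 22.58 μm/a
ISO 9223 Table 2 (carbon steel): 1.3 < 22.6 ≤ 25 μm/a ⇒ C2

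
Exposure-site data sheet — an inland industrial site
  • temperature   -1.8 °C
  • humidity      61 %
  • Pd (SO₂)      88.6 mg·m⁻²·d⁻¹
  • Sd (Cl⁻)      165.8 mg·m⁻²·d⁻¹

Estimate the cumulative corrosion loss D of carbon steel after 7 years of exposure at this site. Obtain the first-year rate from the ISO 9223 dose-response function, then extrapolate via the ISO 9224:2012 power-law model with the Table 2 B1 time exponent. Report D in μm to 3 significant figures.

D(7) = 75.8 μm

carbon steel: temperature factor f = +0.150·(-11.8) = -1.7700
  sulphur-dioxide contribution → 10.51 μm/a
  chloride contribution → 16.89 μm/a
  total first-year rate 27.41 μm/a
Long-term exponent b (ISO 9224 Table 2, B1) = 0.523
  D(7) = 27.41 × 7^0.523 = 27.41 × 2.767 = 75.83 μm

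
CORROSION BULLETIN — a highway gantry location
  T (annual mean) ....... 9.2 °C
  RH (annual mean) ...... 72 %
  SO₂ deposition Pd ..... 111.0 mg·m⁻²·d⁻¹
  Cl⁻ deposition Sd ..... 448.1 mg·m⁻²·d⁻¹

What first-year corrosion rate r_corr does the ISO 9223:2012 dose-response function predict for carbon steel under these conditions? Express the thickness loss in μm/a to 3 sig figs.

r_corr = 147 μm/a

carbon steel: f(T) = +0.150·(T−10) [T≤10 °C] = -0.1200
  SO₂ term: 1.77·111.0^0.52·exp(0.02·72-0.1200) = 76.7
  Cl⁻ term: 0.102·448.1^0.62·exp(0.033·72+0.04·9.2) = 69.85
  r_corr = 76.7 + 69.85 = 146.6 μm/a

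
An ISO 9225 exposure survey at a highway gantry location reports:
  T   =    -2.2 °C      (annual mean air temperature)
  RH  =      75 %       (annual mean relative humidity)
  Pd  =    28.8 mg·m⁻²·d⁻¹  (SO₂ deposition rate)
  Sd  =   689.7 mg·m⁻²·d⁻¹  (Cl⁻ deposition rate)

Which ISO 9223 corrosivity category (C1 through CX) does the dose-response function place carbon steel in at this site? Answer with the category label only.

carbon steel: T≤10 °C ⇒ hinge +0.150·(-2.2−10) = -1.8300
  Pd branch = 1.77·Pd^0.52·e^(0.02·RH+f) = 7.304 μm/a
  Cl⁻ term: 0.102·689.7^0.62·exp(0.033·75+0.04·-2.2) = 63.86
  r_corr = 7.304 + 63.86 = 71.16 μm/a
71.2 μm/a falls in (50, 80] for carbon steel → category C4

C4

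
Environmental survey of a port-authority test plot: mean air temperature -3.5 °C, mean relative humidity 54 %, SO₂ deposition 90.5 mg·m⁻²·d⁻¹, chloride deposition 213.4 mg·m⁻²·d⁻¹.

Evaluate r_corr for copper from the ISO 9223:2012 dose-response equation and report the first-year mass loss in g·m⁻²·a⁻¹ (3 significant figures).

copper: temperature factor f = +0.126·(-13.5) = -1.7010
  sulphur-dioxide contribution → 0.0755 μm/a
  chloride contribution → 0.2567 μm/a
  total first-year rate 0.3322 μm/a
Convert to mass loss: 0.3322 μm/a × 8.96 g/cm³ = 2.976 g·m⁻²·a⁻¹

r_corr = 2.98 g·m⁻²·a⁻¹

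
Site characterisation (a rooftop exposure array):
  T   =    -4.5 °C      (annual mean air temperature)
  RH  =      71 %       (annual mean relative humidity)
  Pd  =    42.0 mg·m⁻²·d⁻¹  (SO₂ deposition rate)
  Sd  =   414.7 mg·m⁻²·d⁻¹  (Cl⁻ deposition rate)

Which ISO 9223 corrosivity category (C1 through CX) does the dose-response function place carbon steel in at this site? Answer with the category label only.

carbon steel: temperature factor f = +0.150·(-14.5) = -2.1750
  sulphur-dioxide contribution → 5.81 μm/a
  chloride contribution → 37.24 μm/a
  ⇒ r_corr(carbon steel) = 43.05 μm/a
ISO 9223 Table 2 (carbon steel): 25 < 43 ≤ 50 μm/a ⇒ C3

C3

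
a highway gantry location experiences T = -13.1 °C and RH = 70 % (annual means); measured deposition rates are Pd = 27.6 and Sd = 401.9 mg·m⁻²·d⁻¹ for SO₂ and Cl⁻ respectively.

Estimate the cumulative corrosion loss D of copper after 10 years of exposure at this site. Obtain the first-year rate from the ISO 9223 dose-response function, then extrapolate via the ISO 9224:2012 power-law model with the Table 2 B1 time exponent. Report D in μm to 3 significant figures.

copper: T≤10 °C ⇒ hinge +0.126·(-13.1−10) = -2.9106
  Pd branch = 0.0053·Pd^0.26·e^(0.059·RH+f) = 0.04251 μm/a
  Sd branch = 0.01025·Sd^0.27·e^(0.036·RH+0.049·T) = 0.3384 μm/a
  r_corr = 0.04251 + 0.3384 = 0.381 μm/a
Long-term exponent b (ISO 9224 Table 2, B1) = 0.667
  D(10) = 0.381 × 10^0.667 = 0.381 × 4.645 = 1.77 μm

D(10) = 1.77 μm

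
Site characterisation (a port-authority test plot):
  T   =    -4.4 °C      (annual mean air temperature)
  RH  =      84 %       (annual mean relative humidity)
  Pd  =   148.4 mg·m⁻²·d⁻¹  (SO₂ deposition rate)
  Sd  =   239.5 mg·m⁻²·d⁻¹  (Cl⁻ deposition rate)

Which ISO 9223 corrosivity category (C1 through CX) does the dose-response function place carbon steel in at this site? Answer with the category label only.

C4

carbon steel: T≤10 °C ⇒ hinge +0.150·(-4.4−10) = -2.1600
  SO₂ term: 1.77·148.4^0.52·exp(0.02·84-2.1600) = 14.75
  Sd branch = 0.102·Sd^0.62·e^(0.033·RH+0.04·T) = 40.85 μm/a
  sum: 14.75 + 40.85 → r_corr = 55.6 μm/a
55.6 μm/a falls in (50, 80] for carbon steel → category C4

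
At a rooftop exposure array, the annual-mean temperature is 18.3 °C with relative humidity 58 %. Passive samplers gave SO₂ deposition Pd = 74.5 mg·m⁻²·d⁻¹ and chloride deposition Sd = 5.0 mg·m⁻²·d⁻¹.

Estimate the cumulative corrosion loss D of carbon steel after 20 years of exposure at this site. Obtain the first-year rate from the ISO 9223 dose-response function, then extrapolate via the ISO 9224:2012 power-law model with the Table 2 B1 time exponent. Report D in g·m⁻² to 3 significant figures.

carbon steel: f(T) = -0.054·(T−10) [T>10 °C] = -0.4482
  SO₂ term: 1.77·74.5^0.52·exp(0.02·58-0.4482) = 33.93
  Cl⁻ term: 0.102·5.0^0.62·exp(0.033·58+0.04·18.3) = 3.9
  sum: 33.93 + 3.9 → r_corr = 37.83 μm/a
ISO 9224: D(t) = r_corr · t^b with b = 0.523 (carbon steel, B1)
  D(20) = 37.83 × 20^0.523 = 37.83 × 4.791 = 181.3 μm
  Mass loss = 181.3 μm × 7.85 g/cm³ = 1423 g·m⁻²

D(20) = 1.42e+03 g·m⁻²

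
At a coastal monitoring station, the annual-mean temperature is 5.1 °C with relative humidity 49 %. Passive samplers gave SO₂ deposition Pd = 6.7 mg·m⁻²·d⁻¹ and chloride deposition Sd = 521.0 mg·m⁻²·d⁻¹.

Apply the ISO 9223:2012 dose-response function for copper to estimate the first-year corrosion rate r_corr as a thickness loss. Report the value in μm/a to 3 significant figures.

r_corr = 0.500 μm/a

copper: T≤10 °C ⇒ hinge +0.126·(5.1−10) = -0.6174
  SO₂ term: 0.0053·6.7^0.26·exp(0.059·49-0.6174) = 0.08442
  Sd branch = 0.01025·Sd^0.27·e^(0.036·RH+0.049·T) = 0.4158 μm/a
  r_corr = 0.08442 + 0.4158 = 0.5002 μm/a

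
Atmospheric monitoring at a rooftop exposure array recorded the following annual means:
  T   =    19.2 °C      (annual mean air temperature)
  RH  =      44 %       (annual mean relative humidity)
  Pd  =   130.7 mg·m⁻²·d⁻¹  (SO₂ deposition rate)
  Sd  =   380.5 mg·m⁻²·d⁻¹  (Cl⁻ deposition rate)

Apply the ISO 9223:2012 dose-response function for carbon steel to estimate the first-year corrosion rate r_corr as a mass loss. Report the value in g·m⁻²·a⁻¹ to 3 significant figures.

carbon steel: temperature factor f = -0.054·(9.2) = -0.4968
  sulphur-dioxide contribution → 32.72 μm/a
  chloride contribution → 37.37 μm/a
  ⇒ r_corr(carbon steel) = 70.1 μm/a
Convert to mass loss: 70.1 μm/a × 7.85 g/cm³ = 550.3 g·m⁻²·a⁻¹

r_corr = 550 g·m⁻²·a⁻¹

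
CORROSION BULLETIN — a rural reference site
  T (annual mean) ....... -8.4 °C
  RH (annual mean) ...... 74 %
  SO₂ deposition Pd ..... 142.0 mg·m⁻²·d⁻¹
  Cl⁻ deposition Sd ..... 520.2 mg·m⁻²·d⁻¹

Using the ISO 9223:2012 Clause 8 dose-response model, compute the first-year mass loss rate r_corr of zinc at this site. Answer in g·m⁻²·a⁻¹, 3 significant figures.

r_corr = 16.1 g·m⁻²·a⁻¹

zinc: f(T) = +0.038·(T−10) [T≤10 °C] = -0.6992
  sulphur-dioxide contribution → 1.707 μm/a
  chloride contribution → 0.5474 μm/a
  ⇒ r_corr(zinc) = 2.255 μm/a
Convert to mass loss: 2.255 μm/a × 7.14 g/cm³ = 16.1 g·m⁻²·a⁻¹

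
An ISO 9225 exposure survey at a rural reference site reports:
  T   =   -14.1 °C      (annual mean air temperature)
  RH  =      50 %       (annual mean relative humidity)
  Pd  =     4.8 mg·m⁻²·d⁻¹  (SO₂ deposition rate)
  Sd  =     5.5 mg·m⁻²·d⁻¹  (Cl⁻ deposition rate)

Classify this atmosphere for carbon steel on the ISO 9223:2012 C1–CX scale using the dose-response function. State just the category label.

C1

carbon steel: temperature factor f = +0.150·(-24.1) = -3.6150
  sulphur-dioxide contribution → 0.2928 μm/a
  chloride contribution → 0.8695 μm/a
  total first-year rate 1.162 μm/a
Category bounds: 0…1.3 μm/a bracket r_corr ⇒ C1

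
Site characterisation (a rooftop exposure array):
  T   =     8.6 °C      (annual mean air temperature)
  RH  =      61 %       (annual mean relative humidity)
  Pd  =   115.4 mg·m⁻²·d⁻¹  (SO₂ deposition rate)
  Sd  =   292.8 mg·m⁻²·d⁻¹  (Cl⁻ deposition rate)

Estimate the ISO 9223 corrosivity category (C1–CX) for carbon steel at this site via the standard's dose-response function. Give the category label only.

C5

carbon steel: temperature factor f = +0.150·(-1.4) = -0.2100
  Pd branch = 1.77·Pd^0.52·e^(0.02·RH+f) = 57.41 μm/a
  Sd branch = 0.102·Sd^0.62·e^(0.033·RH+0.04·T) = 36.43 μm/a
  r_corr = 57.41 + 36.43 = 93.84 μm/a
Category bounds: 80…200 μm/a bracket r_corr ⇒ C5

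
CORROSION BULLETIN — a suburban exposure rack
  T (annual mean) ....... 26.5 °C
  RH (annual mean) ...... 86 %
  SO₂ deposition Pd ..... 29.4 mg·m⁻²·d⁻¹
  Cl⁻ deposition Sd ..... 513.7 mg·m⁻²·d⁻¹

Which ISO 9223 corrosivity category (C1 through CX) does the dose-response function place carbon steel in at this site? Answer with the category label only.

carbon steel: f(T) = -0.054·(T−10) [T>10 °C] = -0.8910
  Pd branch = 1.77·Pd^0.52·e^(0.02·RH+f) = 23.53 μm/a
  Sd branch = 0.102·Sd^0.62·e^(0.033·RH+0.04·T) = 241.1 μm/a
  r_corr = 23.53 + 241.1 = 264.6 μm/a
265 μm/a falls in (200, 700] for carbon steel → category CX

CX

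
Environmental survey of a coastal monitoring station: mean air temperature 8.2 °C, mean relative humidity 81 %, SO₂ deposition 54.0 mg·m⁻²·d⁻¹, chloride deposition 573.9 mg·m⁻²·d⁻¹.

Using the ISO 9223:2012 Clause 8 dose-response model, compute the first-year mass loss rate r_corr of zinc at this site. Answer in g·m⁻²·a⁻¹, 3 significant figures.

r_corr = 38.6 g·m⁻²·a⁻¹

zinc: temperature factor f = +0.038·(-1.8) = -0.0684
  Pd branch = 0.0129·Pd^0.44·e^(0.046·RH+f) = 2.893 μm/a
  Cl⁻ term: 0.0175·573.9^0.57·exp(0.008·81+0.085·8.2) = 2.51
  sum: 2.893 + 2.51 → r_corr = 5.403 μm/a
Convert to mass loss: 5.403 μm/a × 7.14 g/cm³ = 38.58 g·m⁻²·a⁻¹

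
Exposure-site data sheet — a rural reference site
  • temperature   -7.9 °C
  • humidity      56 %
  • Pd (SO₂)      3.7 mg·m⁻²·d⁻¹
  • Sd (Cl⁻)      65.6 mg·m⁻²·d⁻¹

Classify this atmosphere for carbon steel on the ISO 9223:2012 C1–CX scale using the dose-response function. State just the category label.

carbon steel: temperature factor f = +0.150·(-17.9) = -2.6850
  SO₂ term: 1.77·3.7^0.52·exp(0.02·56-2.6850) = 0.7307
  Sd branch = 0.102·Sd^0.62·e^(0.033·RH+0.04·T) = 6.316 μm/a
  r_corr = 0.7307 + 6.316 = 7.046 μm/a
7.05 μm/a falls in (1.3, 25] for carbon steel → category C2

C2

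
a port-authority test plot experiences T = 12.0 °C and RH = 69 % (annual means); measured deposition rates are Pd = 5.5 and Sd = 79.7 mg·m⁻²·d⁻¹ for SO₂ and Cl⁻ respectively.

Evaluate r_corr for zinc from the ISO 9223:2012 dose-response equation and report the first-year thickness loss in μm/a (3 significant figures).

zinc: T>10 °C ⇒ hinge -0.071·(12.0−10) = -0.1420
  sulphur-dioxide contribution → 0.5664 μm/a
  chloride contribution → 1.022 μm/a
  total first-year rate 1.589 μm/a

r_corr = 1.59 μm/a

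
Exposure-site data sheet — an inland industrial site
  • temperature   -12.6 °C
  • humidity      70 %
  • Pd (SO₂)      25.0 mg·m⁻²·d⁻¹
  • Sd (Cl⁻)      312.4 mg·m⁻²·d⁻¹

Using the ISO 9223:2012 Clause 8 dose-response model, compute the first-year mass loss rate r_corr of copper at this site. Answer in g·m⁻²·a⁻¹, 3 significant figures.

copper: T≤10 °C ⇒ hinge +0.126·(-12.6−10) = -2.8476
  sulphur-dioxide contribution → 0.04412 μm/a
  chloride contribution → 0.324 μm/a
  total first-year rate 0.3682 μm/a
Convert to mass loss: 0.3682 μm/a × 8.96 g/cm³ = 3.299 g·m⁻²·a⁻¹

r_corr = 3.30 g·m⁻²·a⁻¹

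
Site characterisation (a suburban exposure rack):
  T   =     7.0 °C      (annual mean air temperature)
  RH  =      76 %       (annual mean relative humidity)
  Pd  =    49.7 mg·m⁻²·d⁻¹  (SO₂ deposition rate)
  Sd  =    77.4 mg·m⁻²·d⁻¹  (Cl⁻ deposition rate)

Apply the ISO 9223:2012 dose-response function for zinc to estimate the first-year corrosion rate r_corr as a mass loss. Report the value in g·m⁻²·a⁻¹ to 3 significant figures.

zinc: T≤10 °C ⇒ hinge +0.038·(7.0−10) = -0.1140
  sulphur-dioxide contribution → 2.117 μm/a
  chloride contribution → 0.6951 μm/a
  total first-year rate 2.812 μm/a
Convert to mass loss: 2.812 μm/a × 7.14 g/cm³ = 20.08 g·m⁻²·a⁻¹

r_corr = 20.1 g·m⁻²·a⁻¹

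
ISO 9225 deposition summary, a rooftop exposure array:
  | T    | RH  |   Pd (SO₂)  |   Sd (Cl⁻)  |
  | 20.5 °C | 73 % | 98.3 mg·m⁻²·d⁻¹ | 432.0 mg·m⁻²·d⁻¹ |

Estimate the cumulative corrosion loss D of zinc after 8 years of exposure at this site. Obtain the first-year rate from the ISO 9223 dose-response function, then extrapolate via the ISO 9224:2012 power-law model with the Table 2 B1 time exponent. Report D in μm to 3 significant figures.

zinc: T>10 °C ⇒ hinge -0.071·(20.5−10) = -0.7455
  sulphur-dioxide contribution → 1.324 μm/a
  chloride contribution → 5.697 μm/a
  ⇒ r_corr(zinc) = 7.021 μm/a
ISO 9224: D(t) = r_corr · t^b with b = 0.813 (zinc, B1)
  D(8) = 7.021 × 8^0.813 = 7.021 × 5.423 = 38.07 μm

D(8) = 38.1 μm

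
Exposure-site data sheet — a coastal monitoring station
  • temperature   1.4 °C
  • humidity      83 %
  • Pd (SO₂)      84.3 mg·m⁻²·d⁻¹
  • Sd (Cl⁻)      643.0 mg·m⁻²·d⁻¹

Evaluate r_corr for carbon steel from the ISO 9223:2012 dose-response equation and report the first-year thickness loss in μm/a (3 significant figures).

carbon steel: T≤10 °C ⇒ hinge +0.150·(1.4−10) = -1.2900
  Pd branch = 1.77·Pd^0.52·e^(0.02·RH+f) = 25.71 μm/a
  Sd branch = 0.102·Sd^0.62·e^(0.033·RH+0.04·T) = 91.95 μm/a
  sum: 25.71 + 91.95 → r_corr = 117.7 μm/a

r_corr = 118 μm/a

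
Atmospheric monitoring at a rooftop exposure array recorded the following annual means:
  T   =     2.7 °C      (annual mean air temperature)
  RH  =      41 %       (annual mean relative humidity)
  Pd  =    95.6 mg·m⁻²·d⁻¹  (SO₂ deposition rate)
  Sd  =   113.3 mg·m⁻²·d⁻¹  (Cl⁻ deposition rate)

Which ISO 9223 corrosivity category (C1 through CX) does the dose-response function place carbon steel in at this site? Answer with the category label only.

C2

carbon steel: f(T) = +0.150·(T−10) [T≤10 °C] = -1.0950
  SO₂ term: 1.77·95.6^0.52·exp(0.02·41-1.0950) = 14.4
  Sd branch = 0.102·Sd^0.62·e^(0.033·RH+0.04·T) = 8.255 μm/a
  sum: 14.4 + 8.255 → r_corr = 22.66 μm/a
Category bounds: 1.3…25 μm/a bracket r_corr ⇒ C2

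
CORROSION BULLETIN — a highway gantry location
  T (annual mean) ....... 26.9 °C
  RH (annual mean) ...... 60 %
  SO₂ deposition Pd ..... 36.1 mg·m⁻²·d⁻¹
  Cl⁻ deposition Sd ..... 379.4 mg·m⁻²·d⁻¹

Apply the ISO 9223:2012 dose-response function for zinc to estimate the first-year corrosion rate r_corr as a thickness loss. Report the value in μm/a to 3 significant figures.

r_corr = 8.51 μm/a

zinc: T>10 °C ⇒ hinge -0.071·(26.9−10) = -1.1999
  sulphur-dioxide contribution → 0.2975 μm/a
  chloride contribution → 8.215 μm/a
  total first-year rate 8.512 μm/a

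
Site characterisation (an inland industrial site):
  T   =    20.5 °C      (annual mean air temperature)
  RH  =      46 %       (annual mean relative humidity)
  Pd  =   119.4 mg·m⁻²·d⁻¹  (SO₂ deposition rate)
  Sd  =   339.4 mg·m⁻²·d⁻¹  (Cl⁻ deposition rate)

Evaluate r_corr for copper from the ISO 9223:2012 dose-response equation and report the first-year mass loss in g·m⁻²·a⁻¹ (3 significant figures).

r_corr = 7.41 g·m⁻²·a⁻¹

copper: T>10 °C ⇒ hinge -0.080·(20.5−10) = -0.8400
  Pd branch = 0.0053·Pd^0.26·e^(0.059·RH+f) = 0.1197 μm/a
  Sd branch = 0.01025·Sd^0.27·e^(0.036·RH+0.049·T) = 0.7071 μm/a
  r_corr = 0.1197 + 0.7071 = 0.8268 μm/a
Convert to mass loss: 0.8268 μm/a × 8.96 g/cm³ = 7.408 g·m⁻²·a⁻¹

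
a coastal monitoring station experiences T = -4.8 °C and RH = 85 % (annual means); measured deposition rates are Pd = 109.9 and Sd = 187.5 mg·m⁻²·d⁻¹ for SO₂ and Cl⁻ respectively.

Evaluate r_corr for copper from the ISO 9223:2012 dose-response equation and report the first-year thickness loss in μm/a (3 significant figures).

copper: f(T) = +0.126·(T−10) [T≤10 °C] = -1.8648
  SO₂ term: 0.0053·109.9^0.26·exp(0.059·85-1.8648) = 0.4198
  Cl⁻ term: 0.01025·187.5^0.27·exp(0.036·85+0.049·-4.8) = 0.71
  r_corr = 0.4198 + 0.71 = 1.13 μm/a

r_corr = 1.13 μm/a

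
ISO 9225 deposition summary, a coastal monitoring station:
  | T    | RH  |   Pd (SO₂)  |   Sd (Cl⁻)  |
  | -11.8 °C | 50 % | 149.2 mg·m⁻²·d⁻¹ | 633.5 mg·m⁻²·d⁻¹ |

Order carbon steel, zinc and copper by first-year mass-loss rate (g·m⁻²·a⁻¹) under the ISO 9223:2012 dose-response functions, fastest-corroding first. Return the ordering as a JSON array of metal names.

["carbon steel", "zinc", "copper"]

carbon steel: temperature factor f = +0.150·(-21.8) = -3.2700
  SO₂ term: 1.77·149.2^0.52·exp(0.02·50-3.2700) = 2.469
  Cl⁻ term: 0.102·633.5^0.62·exp(0.033·50+0.04·-11.8) = 18.08
  r_corr = 2.469 + 18.08 = 20.55 μm/a
  mass loss = 20.55 μm/a × 7.85 g/cm³ = 161.3 g·m⁻²·a⁻¹
zinc: T≤10 °C ⇒ hinge +0.038·(-11.8−10) = -0.8284
  Pd branch = 0.0129·Pd^0.44·e^(0.046·RH+f) = 0.5083 μm/a
  Cl⁻ term: 0.0175·633.5^0.57·exp(0.008·50+0.085·-11.8) = 0.3786
  r_corr = 0.5083 + 0.3786 = 0.8869 μm/a
  mass loss = 0.8869 μm/a × 7.14 g/cm³ = 6.333 g·m⁻²·a⁻¹
copper: T≤10 °C ⇒ hinge +0.126·(-11.8−10) = -2.7468
  SO₂ term: 0.0053·149.2^0.26·exp(0.059·50-2.7468) = 0.02386
  Cl⁻ term: 0.01025·633.5^0.27·exp(0.036·50+0.049·-11.8) = 0.1985
  sum: 0.02386 + 0.1985 → r_corr = 0.2224 μm/a
  mass loss = 0.2224 μm/a × 8.96 g/cm³ = 1.993 g·m⁻²·a⁻¹
Ordering by g·m⁻²·a⁻¹: carbon steel (161) > zinc (6.33) > copper (1.99)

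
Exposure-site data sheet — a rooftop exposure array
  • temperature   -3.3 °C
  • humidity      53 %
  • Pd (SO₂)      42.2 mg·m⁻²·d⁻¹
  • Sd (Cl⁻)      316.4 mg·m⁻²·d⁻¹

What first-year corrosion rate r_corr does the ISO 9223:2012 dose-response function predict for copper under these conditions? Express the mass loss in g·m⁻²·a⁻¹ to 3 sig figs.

copper: f(T) = +0.126·(T−10) [T≤10 °C] = -1.6758
  SO₂ term: 0.0053·42.2^0.26·exp(0.059·53-1.6758) = 0.05986
  Sd branch = 0.01025·Sd^0.27·e^(0.036·RH+0.049·T) = 0.2781 μm/a
  sum: 0.05986 + 0.2781 → r_corr = 0.338 μm/a
Convert to mass loss: 0.338 μm/a × 8.96 g/cm³ = 3.028 g·m⁻²·a⁻¹

r_corr = 3.03 g·m⁻²·a⁻¹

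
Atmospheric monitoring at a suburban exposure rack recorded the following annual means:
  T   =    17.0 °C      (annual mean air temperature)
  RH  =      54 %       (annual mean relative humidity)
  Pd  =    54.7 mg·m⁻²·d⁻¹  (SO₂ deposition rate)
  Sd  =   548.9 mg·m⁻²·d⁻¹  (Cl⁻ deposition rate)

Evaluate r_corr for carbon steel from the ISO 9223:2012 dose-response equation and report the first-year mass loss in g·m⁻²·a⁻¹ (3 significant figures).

r_corr = 694 g·m⁻²·a⁻¹

carbon steel: f(T) = -0.054·(T−10) [T>10 °C] = -0.3780
  Pd branch = 1.77·Pd^0.52·e^(0.02·RH+f) = 28.62 μm/a
  Cl⁻ term: 0.102·548.9^0.62·exp(0.033·54+0.04·17.0) = 59.75
  r_corr = 28.62 + 59.75 = 88.36 μm/a
Convert to mass loss: 88.36 μm/a × 7.85 g/cm³ = 693.6 g·m⁻²·a⁻¹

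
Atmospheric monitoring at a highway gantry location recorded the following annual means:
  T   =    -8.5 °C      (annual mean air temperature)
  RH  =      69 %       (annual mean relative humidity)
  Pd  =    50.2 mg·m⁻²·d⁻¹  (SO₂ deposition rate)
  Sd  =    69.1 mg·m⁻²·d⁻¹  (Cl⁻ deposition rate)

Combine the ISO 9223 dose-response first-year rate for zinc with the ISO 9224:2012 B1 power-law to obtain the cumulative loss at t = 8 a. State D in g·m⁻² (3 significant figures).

zinc: f(T) = +0.038·(T−10) [T≤10 °C] = -0.7030
  SO₂ term: 0.0129·50.2^0.44·exp(0.046·69-0.7030) = 0.8551
  Cl⁻ term: 0.0175·69.1^0.57·exp(0.008·69+0.085·-8.5) = 0.165
  r_corr = 0.8551 + 0.165 = 1.02 μm/a
Power-law: D(8) = r_corr · 8^0.813
  D(8) = 1.02 × 8^0.813 = 1.02 × 5.423 = 5.532 μm
  Mass loss = 5.532 μm × 7.14 g/cm³ = 39.5 g·m⁻²

D(8) = 39.5 g·m⁻²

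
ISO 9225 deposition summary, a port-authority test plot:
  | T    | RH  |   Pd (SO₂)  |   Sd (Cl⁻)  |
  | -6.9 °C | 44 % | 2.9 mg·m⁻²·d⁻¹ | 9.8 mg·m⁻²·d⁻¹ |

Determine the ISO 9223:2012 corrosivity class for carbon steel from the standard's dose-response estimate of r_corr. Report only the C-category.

C2

carbon steel: temperature factor f = +0.150·(-16.9) = -2.5350
  sulphur-dioxide contribution → 0.5884 μm/a
  chloride contribution → 1.361 μm/a
  total first-year rate 1.949 μm/a
1.95 μm/a falls in (1.3, 25] for carbon steel → category C2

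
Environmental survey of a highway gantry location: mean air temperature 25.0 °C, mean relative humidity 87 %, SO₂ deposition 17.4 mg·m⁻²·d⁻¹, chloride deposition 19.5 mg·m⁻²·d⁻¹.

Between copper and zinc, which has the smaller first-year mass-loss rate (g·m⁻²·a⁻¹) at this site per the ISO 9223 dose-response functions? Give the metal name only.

copper: temperature factor f = -0.080·(15.0) = -1.2000
  Pd branch = 0.0053·Pd^0.26·e^(0.059·RH+f) = 0.5687 μm/a
  Sd branch = 0.01025·Sd^0.27·e^(0.036·RH+0.049·T) = 1.783 μm/a
  sum: 0.5687 + 1.783 → r_corr = 2.352 μm/a
  mass loss = 2.352 μm/a × 8.96 g/cm³ = 21.08 g·m⁻²·a⁻¹
zinc: temperature factor f = -0.071·(15.0) = -1.0650
  Pd branch = 0.0129·Pd^0.44·e^(0.046·RH+f) = 0.855 μm/a
  Sd branch = 0.0175·Sd^0.57·e^(0.008·RH+0.085·T) = 1.598 μm/a
  sum: 0.855 + 1.598 → r_corr = 2.453 μm/a
  mass loss = 2.453 μm/a × 7.14 g/cm³ = 17.51 g·m⁻²·a⁻¹
Ordering by g·m⁻²·a⁻¹: copper (21.1) > zinc (17.5)

zinc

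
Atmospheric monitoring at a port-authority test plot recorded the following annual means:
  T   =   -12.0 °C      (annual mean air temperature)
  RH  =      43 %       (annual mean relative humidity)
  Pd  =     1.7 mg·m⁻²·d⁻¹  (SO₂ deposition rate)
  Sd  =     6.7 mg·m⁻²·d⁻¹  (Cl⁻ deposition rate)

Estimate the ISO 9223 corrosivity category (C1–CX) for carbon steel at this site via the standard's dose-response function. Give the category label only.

C1

carbon steel: T≤10 °C ⇒ hinge +0.150·(-12.0−10) = -3.3000
  SO₂ term: 1.77·1.7^0.52·exp(0.02·43-3.3000) = 0.2033
  Cl⁻ term: 0.102·6.7^0.62·exp(0.033·43+0.04·-12.0) = 0.8483
  sum: 0.2033 + 0.8483 → r_corr = 1.052 μm/a
ISO 9223 Table 2 (carbon steel): 0 < 1.05 ≤ 1.3 μm/a ⇒ C1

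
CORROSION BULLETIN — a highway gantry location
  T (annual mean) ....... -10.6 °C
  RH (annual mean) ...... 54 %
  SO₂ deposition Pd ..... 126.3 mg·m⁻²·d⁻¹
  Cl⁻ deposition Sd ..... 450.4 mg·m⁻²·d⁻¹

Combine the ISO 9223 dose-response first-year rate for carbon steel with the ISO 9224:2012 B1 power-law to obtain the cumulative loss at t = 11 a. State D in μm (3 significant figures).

carbon steel: temperature factor f = +0.150·(-20.6) = -3.0900
  SO₂ term: 1.77·126.3^0.52·exp(0.02·54-3.0900) = 2.936
  Cl⁻ term: 0.102·450.4^0.62·exp(0.033·54+0.04·-10.6) = 17.52
  r_corr = 2.936 + 17.52 = 20.46 μm/a
ISO 9224: D(t) = r_corr · t^b with b = 0.523 (carbon steel, B1)
  D(11) = 20.46 × 11^0.523 = 20.46 × 3.505 = 71.7 μm

D(11) = 71.7 μm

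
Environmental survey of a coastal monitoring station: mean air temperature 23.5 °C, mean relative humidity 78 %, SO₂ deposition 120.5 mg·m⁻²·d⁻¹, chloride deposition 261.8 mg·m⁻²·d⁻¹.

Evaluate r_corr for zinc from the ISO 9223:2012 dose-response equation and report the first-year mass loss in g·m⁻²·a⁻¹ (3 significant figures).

r_corr = 51.6 g·m⁻²·a⁻¹

zinc: T>10 °C ⇒ hinge -0.071·(23.5−10) = -0.9585
  Pd branch = 0.0129·Pd^0.44·e^(0.046·RH+f) = 1.473 μm/a
  Cl⁻ term: 0.0175·261.8^0.57·exp(0.008·78+0.085·23.5) = 5.752
  r_corr = 1.473 + 5.752 = 7.225 μm/a
Convert to mass loss: 7.225 μm/a × 7.14 g/cm³ = 51.58 g·m⁻²·a⁻¹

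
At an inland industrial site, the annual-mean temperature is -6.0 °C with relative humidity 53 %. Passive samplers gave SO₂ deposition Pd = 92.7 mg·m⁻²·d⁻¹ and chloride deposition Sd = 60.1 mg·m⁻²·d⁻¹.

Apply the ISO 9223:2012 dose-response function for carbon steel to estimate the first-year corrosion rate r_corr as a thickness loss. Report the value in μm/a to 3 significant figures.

carbon steel: T≤10 °C ⇒ hinge +0.150·(-6.0−10) = -2.4000
  Pd branch = 1.77·Pd^0.52·e^(0.02·RH+f) = 4.885 μm/a
  Cl⁻ term: 0.102·60.1^0.62·exp(0.033·53+0.04·-6.0) = 5.846
  r_corr = 4.885 + 5.846 = 10.73 μm/a

r_corr = 10.7 μm/a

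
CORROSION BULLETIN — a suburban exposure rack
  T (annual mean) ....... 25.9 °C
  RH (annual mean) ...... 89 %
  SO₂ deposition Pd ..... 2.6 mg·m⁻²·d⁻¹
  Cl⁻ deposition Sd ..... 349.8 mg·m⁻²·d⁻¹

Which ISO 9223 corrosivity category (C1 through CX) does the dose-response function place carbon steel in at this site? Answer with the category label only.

carbon steel: f(T) = -0.054·(T−10) [T>10 °C] = -0.8586
  SO₂ term: 1.77·2.6^0.52·exp(0.02·89-0.8586) = 7.31
  Sd branch = 0.102·Sd^0.62·e^(0.033·RH+0.04·T) = 204.7 μm/a
  r_corr = 7.31 + 204.7 = 212.1 μm/a
Category bounds: 200…700 μm/a bracket r_corr ⇒ CX

CX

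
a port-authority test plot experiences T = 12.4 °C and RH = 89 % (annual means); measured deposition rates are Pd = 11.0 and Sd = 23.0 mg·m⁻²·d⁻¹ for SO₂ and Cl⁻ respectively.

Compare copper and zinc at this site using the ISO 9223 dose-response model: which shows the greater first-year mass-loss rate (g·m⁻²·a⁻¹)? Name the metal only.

copper: temperature factor f = -0.080·(2.4) = -0.1920
  sulphur-dioxide contribution → 1.556 μm/a
  chloride contribution → 1.081 μm/a
  ⇒ r_corr(copper) = 2.637 μm/a
  mass loss = 2.637 μm/a × 8.96 g/cm³ = 23.63 g·m⁻²·a⁻¹
zinc: f(T) = -0.071·(T−10) [T>10 °C] = -0.1704
  sulphur-dioxide contribution → 1.874 μm/a
  chloride contribution → 0.6112 μm/a
  total first-year rate 2.485 μm/a
  mass loss = 2.485 μm/a × 7.14 g/cm³ = 17.75 g·m⁻²·a⁻¹
Ordering by g·m⁻²·a⁻¹: copper (23.6) > zinc (17.7)

copper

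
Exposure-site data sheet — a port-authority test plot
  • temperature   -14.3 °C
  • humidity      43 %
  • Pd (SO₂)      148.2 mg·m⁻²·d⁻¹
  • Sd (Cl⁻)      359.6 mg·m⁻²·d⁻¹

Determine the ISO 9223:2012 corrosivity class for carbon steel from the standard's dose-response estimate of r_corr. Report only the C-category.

C2

carbon steel: T≤10 °C ⇒ hinge +0.150·(-14.3−10) = -3.6450
  Pd branch = 1.77·Pd^0.52·e^(0.02·RH+f) = 1.47 μm/a
  Sd branch = 0.102·Sd^0.62·e^(0.033·RH+0.04·T) = 9.142 μm/a
  r_corr = 1.47 + 9.142 = 10.61 μm/a
ISO 9223 Table 2 (carbon steel): 1.3 < 10.6 ≤ 25 μm/a ⇒ C2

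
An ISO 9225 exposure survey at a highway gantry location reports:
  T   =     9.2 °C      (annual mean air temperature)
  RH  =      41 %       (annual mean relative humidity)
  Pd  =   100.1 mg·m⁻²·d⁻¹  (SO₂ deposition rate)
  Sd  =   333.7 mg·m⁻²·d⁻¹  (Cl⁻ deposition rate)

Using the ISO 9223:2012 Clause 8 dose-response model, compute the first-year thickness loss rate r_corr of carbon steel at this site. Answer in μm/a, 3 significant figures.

carbon steel: T≤10 °C ⇒ hinge +0.150·(9.2−10) = -0.1200
  Pd branch = 1.77·Pd^0.52·e^(0.02·RH+f) = 39.1 μm/a
  Sd branch = 0.102·Sd^0.62·e^(0.033·RH+0.04·T) = 20.92 μm/a
  sum: 39.1 + 20.92 → r_corr = 60.02 μm/a

r_corr = 60.0 μm/a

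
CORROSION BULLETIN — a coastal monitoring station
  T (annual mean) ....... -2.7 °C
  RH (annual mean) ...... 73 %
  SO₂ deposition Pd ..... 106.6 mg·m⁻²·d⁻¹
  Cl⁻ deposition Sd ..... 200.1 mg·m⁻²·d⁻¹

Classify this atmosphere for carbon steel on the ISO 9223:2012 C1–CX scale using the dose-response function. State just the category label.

carbon steel: T≤10 °C ⇒ hinge +0.150·(-2.7−10) = -1.9050
  SO₂ term: 1.77·106.6^0.52·exp(0.02·73-1.9050) = 12.86
  Sd branch = 0.102·Sd^0.62·e^(0.033·RH+0.04·T) = 27.21 μm/a
  sum: 12.86 + 27.21 → r_corr = 40.06 μm/a
ISO 9223 Table 2 (carbon steel): 25 < 40.1 ≤ 50 μm/a ⇒ C3

C3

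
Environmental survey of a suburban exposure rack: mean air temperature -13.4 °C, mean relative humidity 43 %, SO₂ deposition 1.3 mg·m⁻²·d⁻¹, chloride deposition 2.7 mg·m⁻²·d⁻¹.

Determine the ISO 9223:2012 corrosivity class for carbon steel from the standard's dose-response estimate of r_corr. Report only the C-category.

carbon steel: T≤10 °C ⇒ hinge +0.150·(-13.4−10) = -3.5100
  SO₂ term: 1.77·1.3^0.52·exp(0.02·43-3.5100) = 0.1433
  Sd branch = 0.102·Sd^0.62·e^(0.033·RH+0.04·T) = 0.4566 μm/a
  r_corr = 0.1433 + 0.4566 = 0.5999 μm/a
Category bounds: 0…1.3 μm/a bracket r_corr ⇒ C1

C1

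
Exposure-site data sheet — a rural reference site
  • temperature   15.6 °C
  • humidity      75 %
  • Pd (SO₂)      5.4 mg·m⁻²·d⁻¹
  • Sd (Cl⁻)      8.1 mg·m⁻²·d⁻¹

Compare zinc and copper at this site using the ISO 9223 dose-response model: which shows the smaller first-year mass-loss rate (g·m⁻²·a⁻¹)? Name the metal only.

zinc

zinc: temperature factor f = -0.071·(5.6) = -0.3976
  sulphur-dioxide contribution → 0.5734 μm/a
  chloride contribution → 0.3957 μm/a
  ⇒ r_corr(zinc) = 0.9691 μm/a
  mass loss = 0.9691 μm/a × 7.14 g/cm³ = 6.919 g·m⁻²·a⁻¹
copper: temperature factor f = -0.080·(5.6) = -0.4480
  sulphur-dioxide contribution → 0.4384 μm/a
  chloride contribution → 0.5762 μm/a
  ⇒ r_corr(copper) = 1.015 μm/a
  mass loss = 1.015 μm/a × 8.96 g/cm³ = 9.091 g·m⁻²·a⁻¹
Ordering by g·m⁻²·a⁻¹: copper (9.09) > zinc (6.92)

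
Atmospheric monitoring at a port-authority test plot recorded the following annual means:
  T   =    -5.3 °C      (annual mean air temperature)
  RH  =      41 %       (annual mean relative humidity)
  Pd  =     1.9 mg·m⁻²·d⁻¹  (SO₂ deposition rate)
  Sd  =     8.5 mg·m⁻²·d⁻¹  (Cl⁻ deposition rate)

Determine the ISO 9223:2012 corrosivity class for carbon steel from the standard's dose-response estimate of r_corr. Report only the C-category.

carbon steel: f(T) = +0.150·(T−10) [T≤10 °C] = -2.2950
  sulphur-dioxide contribution → 0.5654 μm/a
  chloride contribution → 1.203 μm/a
  total first-year rate 1.769 μm/a
Category bounds: 1.3…25 μm/a bracket r_corr ⇒ C2

C2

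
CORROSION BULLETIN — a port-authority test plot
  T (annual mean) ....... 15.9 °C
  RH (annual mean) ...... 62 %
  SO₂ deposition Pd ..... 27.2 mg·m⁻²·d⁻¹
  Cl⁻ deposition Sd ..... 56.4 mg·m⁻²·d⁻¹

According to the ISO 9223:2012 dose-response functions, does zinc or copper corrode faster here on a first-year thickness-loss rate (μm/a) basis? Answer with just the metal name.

zinc: f(T) = -0.071·(T−10) [T>10 °C] = -0.4189
  sulphur-dioxide contribution → 0.6288 μm/a
  chloride contribution → 1.106 μm/a
  ⇒ r_corr(zinc) = 1.734 μm/a
copper: temperature factor f = -0.080·(5.9) = -0.4720
  sulphur-dioxide contribution → 0.3026 μm/a
  chloride contribution → 0.6184 μm/a
  ⇒ r_corr(copper) = 0.921 μm/a
Ordering by μm/a: zinc (1.73) > copper (0.921)

zinc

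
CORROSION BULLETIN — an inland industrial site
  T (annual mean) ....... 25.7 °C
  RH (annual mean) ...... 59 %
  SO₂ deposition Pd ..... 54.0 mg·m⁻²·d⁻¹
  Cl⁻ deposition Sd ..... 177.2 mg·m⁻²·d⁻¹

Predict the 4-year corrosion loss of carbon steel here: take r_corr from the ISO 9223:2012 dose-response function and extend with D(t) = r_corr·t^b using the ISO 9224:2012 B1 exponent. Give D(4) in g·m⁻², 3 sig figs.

D(4) = 1.12e+03 g·m⁻²

carbon steel: temperature factor f = -0.054·(15.7) = -0.8478
  Pd branch = 1.77·Pd^0.52·e^(0.02·RH+f) = 19.64 μm/a
  Sd branch = 0.102·Sd^0.62·e^(0.033·RH+0.04·T) = 49.51 μm/a
  sum: 19.64 + 49.51 → r_corr = 69.15 μm/a
Long-term exponent b (ISO 9224 Table 2, B1) = 0.523
  D(4) = 69.15 × 4^0.523 = 69.15 × 2.065 = 142.8 μm
  Mass loss = 142.8 μm × 7.85 g/cm³ = 1121 g·m⁻²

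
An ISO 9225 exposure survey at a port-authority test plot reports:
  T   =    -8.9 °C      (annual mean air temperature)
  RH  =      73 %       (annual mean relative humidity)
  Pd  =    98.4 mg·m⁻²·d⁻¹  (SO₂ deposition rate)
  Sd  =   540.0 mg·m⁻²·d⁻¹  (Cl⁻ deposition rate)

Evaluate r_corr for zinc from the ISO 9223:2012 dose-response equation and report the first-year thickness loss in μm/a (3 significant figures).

r_corr = 1.89 μm/a

zinc: temperature factor f = +0.038·(-18.9) = -0.7182
  sulphur-dioxide contribution → 1.361 μm/a
  chloride contribution → 0.5316 μm/a
  ⇒ r_corr(zinc) = 1.893 μm/a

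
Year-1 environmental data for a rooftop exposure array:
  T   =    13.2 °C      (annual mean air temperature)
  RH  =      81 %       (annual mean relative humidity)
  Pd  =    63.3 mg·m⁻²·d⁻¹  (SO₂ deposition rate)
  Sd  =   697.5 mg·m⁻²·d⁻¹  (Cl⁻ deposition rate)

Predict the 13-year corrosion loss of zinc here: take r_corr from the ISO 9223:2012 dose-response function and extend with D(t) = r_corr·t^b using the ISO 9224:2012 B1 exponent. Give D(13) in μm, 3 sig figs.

zinc: temperature factor f = -0.071·(3.2) = -0.2272
  sulphur-dioxide contribution → 2.647 μm/a
  chloride contribution → 4.291 μm/a
  total first-year rate 6.938 μm/a
Long-term exponent b (ISO 9224 Table 2, B1) = 0.813
  D(13) = 6.938 × 13^0.813 = 6.938 × 8.047 = 55.83 μm

D(13) = 55.8 μm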